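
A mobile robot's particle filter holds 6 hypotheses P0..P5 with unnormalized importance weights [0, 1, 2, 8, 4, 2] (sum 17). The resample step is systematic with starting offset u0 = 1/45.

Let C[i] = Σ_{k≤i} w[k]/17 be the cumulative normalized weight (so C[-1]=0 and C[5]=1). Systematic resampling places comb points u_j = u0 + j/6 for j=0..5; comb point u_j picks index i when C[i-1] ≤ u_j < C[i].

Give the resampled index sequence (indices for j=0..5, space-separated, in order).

1 3 3 3 4 4

C = [0, 1/17, 3/17, 11/17, 15/17, 1]
j=0: u_0=1/45 ∈ [0, 1/17) → index 1
j=1: u_1=17/90 ∈ [3/17, 11/17) → index 3
j=2: u_2=16/45 ∈ [3/17, 11/17) → index 3
j=3: u_3=47/90 ∈ [3/17, 11/17) → index 3
j=4: u_4=31/45 ∈ [11/17, 15/17) → index 4
j=5: u_5=77/90 ∈ [11/17, 15/17) → index 4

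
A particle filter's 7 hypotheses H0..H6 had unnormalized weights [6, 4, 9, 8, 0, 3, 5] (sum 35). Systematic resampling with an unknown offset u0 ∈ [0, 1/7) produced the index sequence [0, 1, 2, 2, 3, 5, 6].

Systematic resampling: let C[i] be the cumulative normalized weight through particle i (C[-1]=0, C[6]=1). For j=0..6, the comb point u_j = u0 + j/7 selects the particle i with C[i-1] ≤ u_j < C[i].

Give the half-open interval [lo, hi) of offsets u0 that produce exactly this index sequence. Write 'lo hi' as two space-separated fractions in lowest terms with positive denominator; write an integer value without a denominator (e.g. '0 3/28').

2/35 4/35

C = [6/35, 2/7, 19/35, 27/35, 27/35, 6/7, 1]
j=0 picked index 0: u0 ∈ [0, 6/35)
j=1 picked index 1: u0 ∈ [1/35, 1/7)
j=2 picked index 2: u0 ∈ [0, 9/35)
j=3 picked index 2: u0 ∈ [-1/7, 4/35)
j=4 picked index 3: u0 ∈ [-1/35, 1/5)
j=5 picked index 5: u0 ∈ [2/35, 1/7)
j=6 picked index 6: u0 ∈ [0, 1/7)
intersection: [2/35, 4/35)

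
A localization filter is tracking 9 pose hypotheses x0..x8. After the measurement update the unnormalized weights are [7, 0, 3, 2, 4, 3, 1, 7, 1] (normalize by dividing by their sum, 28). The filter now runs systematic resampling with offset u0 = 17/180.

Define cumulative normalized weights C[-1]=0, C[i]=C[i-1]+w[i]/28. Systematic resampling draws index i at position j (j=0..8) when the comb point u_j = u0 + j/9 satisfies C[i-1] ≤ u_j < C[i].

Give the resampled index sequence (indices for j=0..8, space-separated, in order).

0 0 2 3 4 5 7 7 8

C = [1/4, 1/4, 5/14, 3/7, 4/7, 19/28, 5/7, 27/28, 1]
j=0: u_0=17/180 ∈ [0, 1/4) → index 0
j=1: u_1=37/180 ∈ [0, 1/4) → index 0
j=2: u_2=19/60 ∈ [1/4, 5/14) → index 2
j=3: u_3=77/180 ∈ [5/14, 3/7) → index 3
j=4: u_4=97/180 ∈ [3/7, 4/7) → index 4
j=5: u_5=13/20 ∈ [4/7, 19/28) → index 5
j=6: u_6=137/180 ∈ [5/7, 27/28) → index 7
j=7: u_7=157/180 ∈ [5/7, 27/28) → index 7
j=8: u_8=59/60 ∈ [27/28, 1) → index 8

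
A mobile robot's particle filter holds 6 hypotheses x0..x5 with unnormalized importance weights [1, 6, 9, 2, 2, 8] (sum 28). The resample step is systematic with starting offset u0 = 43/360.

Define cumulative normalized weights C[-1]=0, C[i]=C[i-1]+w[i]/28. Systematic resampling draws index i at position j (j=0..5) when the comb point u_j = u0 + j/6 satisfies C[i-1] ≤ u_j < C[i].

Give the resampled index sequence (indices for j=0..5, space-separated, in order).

1 2 2 3 5 5

C = [1/28, 1/4, 4/7, 9/14, 5/7, 1]
j=0: u_0=43/360 ∈ [1/28, 1/4) → index 1
j=1: u_1=103/360 ∈ [1/4, 4/7) → index 2
j=2: u_2=163/360 ∈ [1/4, 4/7) → index 2
j=3: u_3=223/360 ∈ [4/7, 9/14) → index 3
j=4: u_4=283/360 ∈ [5/7, 1) → index 5
j=5: u_5=343/360 ∈ [5/7, 1) → index 5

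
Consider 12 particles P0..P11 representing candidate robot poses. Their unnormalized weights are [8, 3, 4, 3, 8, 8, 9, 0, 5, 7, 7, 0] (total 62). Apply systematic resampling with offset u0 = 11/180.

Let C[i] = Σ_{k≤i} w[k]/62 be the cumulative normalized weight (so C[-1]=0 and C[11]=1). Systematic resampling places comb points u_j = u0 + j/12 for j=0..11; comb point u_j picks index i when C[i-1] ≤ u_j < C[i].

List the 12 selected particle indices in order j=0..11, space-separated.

0 1 2 4 4 5 6 6 8 9 10 10

C = [4/31, 11/62, 15/62, 9/31, 13/31, 17/31, 43/62, 43/62, 24/31, 55/62, 1, 1]
j=0: u_0=11/180 ∈ [0, 4/31) → index 0
j=1: u_1=13/90 ∈ [4/31, 11/62) → index 1
j=2: u_2=41/180 ∈ [11/62, 15/62) → index 2
j=3: u_3=14/45 ∈ [9/31, 13/31) → index 4
j=4: u_4=71/180 ∈ [9/31, 13/31) → index 4
j=5: u_5=43/90 ∈ [13/31, 17/31) → index 5
j=6: u_6=101/180 ∈ [17/31, 43/62) → index 6
j=7: u_7=29/45 ∈ [17/31, 43/62) → index 6
j=8: u_8=131/180 ∈ [43/62, 24/31) → index 8
j=9: u_9=73/90 ∈ [24/31, 55/62) → index 9
j=10: u_10=161/180 ∈ [55/62, 1) → index 10
j=11: u_11=44/45 ∈ [55/62, 1) → index 10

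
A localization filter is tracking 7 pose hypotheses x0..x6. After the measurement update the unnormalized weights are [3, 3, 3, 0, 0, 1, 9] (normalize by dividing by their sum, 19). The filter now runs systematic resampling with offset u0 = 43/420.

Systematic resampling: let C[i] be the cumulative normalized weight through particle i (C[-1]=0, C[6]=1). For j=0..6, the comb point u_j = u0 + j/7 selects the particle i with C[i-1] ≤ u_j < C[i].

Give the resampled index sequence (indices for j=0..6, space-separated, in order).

C = [3/19, 6/19, 9/19, 9/19, 9/19, 10/19, 1]
j=0: u_0=43/420 ∈ [0, 3/19) → index 0
j=1: u_1=103/420 ∈ [3/19, 6/19) → index 1
j=2: u_2=163/420 ∈ [6/19, 9/19) → index 2
j=3: u_3=223/420 ∈ [10/19, 1) → index 6
j=4: u_4=283/420 ∈ [10/19, 1) → index 6
j=5: u_5=49/60 ∈ [10/19, 1) → index 6
j=6: u_6=403/420 ∈ [10/19, 1) → index 6

0 1 2 6 6 6 6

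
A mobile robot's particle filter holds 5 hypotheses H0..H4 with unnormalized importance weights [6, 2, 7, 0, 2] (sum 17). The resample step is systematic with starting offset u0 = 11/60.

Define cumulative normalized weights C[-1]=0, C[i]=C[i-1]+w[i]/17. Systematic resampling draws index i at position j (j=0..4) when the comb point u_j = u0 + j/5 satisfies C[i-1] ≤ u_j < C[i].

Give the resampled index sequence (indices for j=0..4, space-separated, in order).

C = [6/17, 8/17, 15/17, 15/17, 1]
j=0: u_0=11/60 ∈ [0, 6/17) → index 0
j=1: u_1=23/60 ∈ [6/17, 8/17) → index 1
j=2: u_2=7/12 ∈ [8/17, 15/17) → index 2
j=3: u_3=47/60 ∈ [8/17, 15/17) → index 2
j=4: u_4=59/60 ∈ [15/17, 1) → index 4

0 1 2 2 4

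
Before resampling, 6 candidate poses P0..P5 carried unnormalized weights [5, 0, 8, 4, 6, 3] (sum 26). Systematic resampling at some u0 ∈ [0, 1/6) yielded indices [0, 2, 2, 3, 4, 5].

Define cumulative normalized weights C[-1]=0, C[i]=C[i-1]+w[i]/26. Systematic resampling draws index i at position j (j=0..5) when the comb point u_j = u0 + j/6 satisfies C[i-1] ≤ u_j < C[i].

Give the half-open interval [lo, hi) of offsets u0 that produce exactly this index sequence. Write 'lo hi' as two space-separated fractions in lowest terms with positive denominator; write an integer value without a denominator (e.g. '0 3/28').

2/39 2/13

C = [5/26, 5/26, 1/2, 17/26, 23/26, 1]
j=0 picked index 0: u0 ∈ [0, 5/26)
j=1 picked index 2: u0 ∈ [1/39, 1/3)
j=2 picked index 2: u0 ∈ [-11/78, 1/6)
j=3 picked index 3: u0 ∈ [0, 2/13)
j=4 picked index 4: u0 ∈ [-1/78, 17/78)
j=5 picked index 5: u0 ∈ [2/39, 1/6)
intersection: [2/39, 2/13)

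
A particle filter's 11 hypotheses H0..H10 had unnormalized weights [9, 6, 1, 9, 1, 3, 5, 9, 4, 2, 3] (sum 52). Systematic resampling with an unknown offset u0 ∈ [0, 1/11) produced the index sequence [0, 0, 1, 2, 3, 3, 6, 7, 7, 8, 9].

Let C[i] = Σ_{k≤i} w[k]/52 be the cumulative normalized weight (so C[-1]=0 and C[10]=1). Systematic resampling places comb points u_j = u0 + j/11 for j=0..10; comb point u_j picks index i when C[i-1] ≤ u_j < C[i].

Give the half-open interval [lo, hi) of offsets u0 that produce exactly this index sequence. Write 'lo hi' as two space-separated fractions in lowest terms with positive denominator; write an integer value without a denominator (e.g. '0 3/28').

5/286 15/572

C = [9/52, 15/52, 4/13, 25/52, 1/2, 29/52, 17/26, 43/52, 47/52, 49/52, 1]
j=0 picked index 0: u0 ∈ [0, 9/52)
j=1 picked index 0: u0 ∈ [-1/11, 47/572)
j=2 picked index 1: u0 ∈ [-5/572, 61/572)
j=3 picked index 2: u0 ∈ [9/572, 5/143)
j=4 picked index 3: u0 ∈ [-8/143, 67/572)
j=5 picked index 3: u0 ∈ [-21/143, 15/572)
j=6 picked index 6: u0 ∈ [7/572, 31/286)
j=7 picked index 7: u0 ∈ [5/286, 109/572)
j=8 picked index 7: u0 ∈ [-21/286, 57/572)
j=9 picked index 8: u0 ∈ [5/572, 49/572)
j=10 picked index 9: u0 ∈ [-3/572, 19/572)
intersection: [5/286, 15/572)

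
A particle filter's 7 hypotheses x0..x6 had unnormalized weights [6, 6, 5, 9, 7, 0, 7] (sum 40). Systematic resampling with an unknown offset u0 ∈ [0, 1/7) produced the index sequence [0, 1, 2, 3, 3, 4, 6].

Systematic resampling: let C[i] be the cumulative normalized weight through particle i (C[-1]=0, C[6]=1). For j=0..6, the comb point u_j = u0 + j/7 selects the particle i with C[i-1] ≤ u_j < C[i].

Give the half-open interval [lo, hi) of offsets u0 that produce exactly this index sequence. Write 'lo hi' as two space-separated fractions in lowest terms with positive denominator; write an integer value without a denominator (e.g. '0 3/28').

C = [3/20, 3/10, 17/40, 13/20, 33/40, 33/40, 1]
j=0 picked index 0: u0 ∈ [0, 3/20)
j=1 picked index 1: u0 ∈ [1/140, 11/70)
j=2 picked index 2: u0 ∈ [1/70, 39/280)
j=3 picked index 3: u0 ∈ [-1/280, 31/140)
j=4 picked index 3: u0 ∈ [-41/280, 11/140)
j=5 picked index 4: u0 ∈ [-9/140, 31/280)
j=6 picked index 6: u0 ∈ [-9/280, 1/7)
intersection: [1/70, 11/140)

1/70 11/140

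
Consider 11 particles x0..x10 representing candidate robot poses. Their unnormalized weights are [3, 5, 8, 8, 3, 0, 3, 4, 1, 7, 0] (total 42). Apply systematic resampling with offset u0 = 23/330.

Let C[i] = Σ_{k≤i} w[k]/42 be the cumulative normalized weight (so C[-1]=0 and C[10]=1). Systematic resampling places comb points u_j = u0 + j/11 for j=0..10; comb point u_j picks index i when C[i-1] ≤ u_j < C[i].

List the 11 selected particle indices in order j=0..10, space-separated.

C = [1/14, 4/21, 8/21, 4/7, 9/14, 9/14, 5/7, 17/21, 5/6, 1, 1]
j=0: u_0=23/330 ∈ [0, 1/14) → index 0
j=1: u_1=53/330 ∈ [1/14, 4/21) → index 1
j=2: u_2=83/330 ∈ [4/21, 8/21) → index 2
j=3: u_3=113/330 ∈ [4/21, 8/21) → index 2
j=4: u_4=13/30 ∈ [8/21, 4/7) → index 3
j=5: u_5=173/330 ∈ [8/21, 4/7) → index 3
j=6: u_6=203/330 ∈ [4/7, 9/14) → index 4
j=7: u_7=233/330 ∈ [9/14, 5/7) → index 6
j=8: u_8=263/330 ∈ [5/7, 17/21) → index 7
j=9: u_9=293/330 ∈ [5/6, 1) → index 9
j=10: u_10=323/330 ∈ [5/6, 1) → index 9

0 1 2 2 3 3 4 6 7 9 9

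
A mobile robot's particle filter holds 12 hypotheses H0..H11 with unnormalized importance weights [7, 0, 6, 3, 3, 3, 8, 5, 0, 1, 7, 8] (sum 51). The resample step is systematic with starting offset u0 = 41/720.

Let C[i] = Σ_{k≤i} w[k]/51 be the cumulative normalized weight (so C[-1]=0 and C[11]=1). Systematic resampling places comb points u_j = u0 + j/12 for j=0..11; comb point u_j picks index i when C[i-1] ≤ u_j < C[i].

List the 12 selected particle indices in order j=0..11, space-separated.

0 2 2 3 5 6 6 7 10 10 11 11

C = [7/51, 7/51, 13/51, 16/51, 19/51, 22/51, 10/17, 35/51, 35/51, 12/17, 43/51, 1]
j=0: u_0=41/720 ∈ [0, 7/51) → index 0
j=1: u_1=101/720 ∈ [7/51, 13/51) → index 2
j=2: u_2=161/720 ∈ [7/51, 13/51) → index 2
j=3: u_3=221/720 ∈ [13/51, 16/51) → index 3
j=4: u_4=281/720 ∈ [19/51, 22/51) → index 5
j=5: u_5=341/720 ∈ [22/51, 10/17) → index 6
j=6: u_6=401/720 ∈ [22/51, 10/17) → index 6
j=7: u_7=461/720 ∈ [10/17, 35/51) → index 7
j=8: u_8=521/720 ∈ [12/17, 43/51) → index 10
j=9: u_9=581/720 ∈ [12/17, 43/51) → index 10
j=10: u_10=641/720 ∈ [43/51, 1) → index 11
j=11: u_11=701/720 ∈ [43/51, 1) → index 11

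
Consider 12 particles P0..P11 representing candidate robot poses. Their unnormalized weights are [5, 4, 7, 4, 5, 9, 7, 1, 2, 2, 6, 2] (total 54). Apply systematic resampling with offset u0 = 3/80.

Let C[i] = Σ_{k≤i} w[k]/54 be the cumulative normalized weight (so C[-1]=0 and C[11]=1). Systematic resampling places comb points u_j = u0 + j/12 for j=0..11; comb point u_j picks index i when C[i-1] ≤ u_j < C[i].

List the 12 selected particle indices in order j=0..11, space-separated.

0 1 2 2 4 4 5 5 6 8 10 10

C = [5/54, 1/6, 8/27, 10/27, 25/54, 17/27, 41/54, 7/9, 22/27, 23/27, 26/27, 1]
j=0: u_0=3/80 ∈ [0, 5/54) → index 0
j=1: u_1=29/240 ∈ [5/54, 1/6) → index 1
j=2: u_2=49/240 ∈ [1/6, 8/27) → index 2
j=3: u_3=23/80 ∈ [1/6, 8/27) → index 2
j=4: u_4=89/240 ∈ [10/27, 25/54) → index 4
j=5: u_5=109/240 ∈ [10/27, 25/54) → index 4
j=6: u_6=43/80 ∈ [25/54, 17/27) → index 5
j=7: u_7=149/240 ∈ [25/54, 17/27) → index 5
j=8: u_8=169/240 ∈ [17/27, 41/54) → index 6
j=9: u_9=63/80 ∈ [7/9, 22/27) → index 8
j=10: u_10=209/240 ∈ [23/27, 26/27) → index 10
j=11: u_11=229/240 ∈ [23/27, 26/27) → index 10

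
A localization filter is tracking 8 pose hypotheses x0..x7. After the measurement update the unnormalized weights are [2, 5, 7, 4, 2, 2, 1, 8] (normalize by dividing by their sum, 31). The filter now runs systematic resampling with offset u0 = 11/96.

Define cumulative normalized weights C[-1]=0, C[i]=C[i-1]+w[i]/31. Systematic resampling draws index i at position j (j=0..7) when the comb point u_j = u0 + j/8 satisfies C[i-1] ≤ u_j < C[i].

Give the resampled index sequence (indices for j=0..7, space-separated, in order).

1 2 2 3 4 6 7 7

C = [2/31, 7/31, 14/31, 18/31, 20/31, 22/31, 23/31, 1]
j=0: u_0=11/96 ∈ [2/31, 7/31) → index 1
j=1: u_1=23/96 ∈ [7/31, 14/31) → index 2
j=2: u_2=35/96 ∈ [7/31, 14/31) → index 2
j=3: u_3=47/96 ∈ [14/31, 18/31) → index 3
j=4: u_4=59/96 ∈ [18/31, 20/31) → index 4
j=5: u_5=71/96 ∈ [22/31, 23/31) → index 6
j=6: u_6=83/96 ∈ [23/31, 1) → index 7
j=7: u_7=95/96 ∈ [23/31, 1) → index 7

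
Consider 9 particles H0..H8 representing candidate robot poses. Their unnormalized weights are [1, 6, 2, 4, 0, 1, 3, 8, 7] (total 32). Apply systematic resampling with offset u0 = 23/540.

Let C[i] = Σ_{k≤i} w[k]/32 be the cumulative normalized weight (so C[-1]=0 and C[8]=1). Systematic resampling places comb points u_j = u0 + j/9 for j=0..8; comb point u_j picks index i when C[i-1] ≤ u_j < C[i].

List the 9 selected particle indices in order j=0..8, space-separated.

1 1 2 3 6 7 7 8 8

C = [1/32, 7/32, 9/32, 13/32, 13/32, 7/16, 17/32, 25/32, 1]
j=0: u_0=23/540 ∈ [1/32, 7/32) → index 1
j=1: u_1=83/540 ∈ [1/32, 7/32) → index 1
j=2: u_2=143/540 ∈ [7/32, 9/32) → index 2
j=3: u_3=203/540 ∈ [9/32, 13/32) → index 3
j=4: u_4=263/540 ∈ [7/16, 17/32) → index 6
j=5: u_5=323/540 ∈ [17/32, 25/32) → index 7
j=6: u_6=383/540 ∈ [17/32, 25/32) → index 7
j=7: u_7=443/540 ∈ [25/32, 1) → index 8
j=8: u_8=503/540 ∈ [25/32, 1) → index 8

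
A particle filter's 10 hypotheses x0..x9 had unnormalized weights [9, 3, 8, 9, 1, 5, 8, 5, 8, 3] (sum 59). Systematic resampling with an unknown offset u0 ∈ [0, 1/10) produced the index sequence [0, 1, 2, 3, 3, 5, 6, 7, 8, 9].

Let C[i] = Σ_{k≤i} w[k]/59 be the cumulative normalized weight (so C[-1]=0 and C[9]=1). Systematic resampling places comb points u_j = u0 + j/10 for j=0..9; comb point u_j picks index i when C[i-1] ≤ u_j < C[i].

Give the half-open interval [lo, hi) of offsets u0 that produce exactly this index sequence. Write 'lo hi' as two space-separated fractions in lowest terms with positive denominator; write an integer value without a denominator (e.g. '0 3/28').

31/590 27/295

C = [9/59, 12/59, 20/59, 29/59, 30/59, 35/59, 43/59, 48/59, 56/59, 1]
j=0 picked index 0: u0 ∈ [0, 9/59)
j=1 picked index 1: u0 ∈ [31/590, 61/590)
j=2 picked index 2: u0 ∈ [1/295, 41/295)
j=3 picked index 3: u0 ∈ [23/590, 113/590)
j=4 picked index 3: u0 ∈ [-18/295, 27/295)
j=5 picked index 5: u0 ∈ [1/118, 11/118)
j=6 picked index 6: u0 ∈ [-2/295, 38/295)
j=7 picked index 7: u0 ∈ [17/590, 67/590)
j=8 picked index 8: u0 ∈ [4/295, 44/295)
j=9 picked index 9: u0 ∈ [29/590, 1/10)
intersection: [31/590, 27/295)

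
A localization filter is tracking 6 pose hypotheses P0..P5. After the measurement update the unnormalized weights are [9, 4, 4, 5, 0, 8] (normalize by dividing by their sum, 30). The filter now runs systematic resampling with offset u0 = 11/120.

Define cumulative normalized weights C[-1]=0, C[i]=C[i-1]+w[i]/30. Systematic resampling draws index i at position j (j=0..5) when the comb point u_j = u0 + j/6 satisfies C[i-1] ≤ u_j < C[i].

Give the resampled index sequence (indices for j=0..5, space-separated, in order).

0 0 1 3 5 5

C = [3/10, 13/30, 17/30, 11/15, 11/15, 1]
j=0: u_0=11/120 ∈ [0, 3/10) → index 0
j=1: u_1=31/120 ∈ [0, 3/10) → index 0
j=2: u_2=17/40 ∈ [3/10, 13/30) → index 1
j=3: u_3=71/120 ∈ [17/30, 11/15) → index 3
j=4: u_4=91/120 ∈ [11/15, 1) → index 5
j=5: u_5=37/40 ∈ [11/15, 1) → index 5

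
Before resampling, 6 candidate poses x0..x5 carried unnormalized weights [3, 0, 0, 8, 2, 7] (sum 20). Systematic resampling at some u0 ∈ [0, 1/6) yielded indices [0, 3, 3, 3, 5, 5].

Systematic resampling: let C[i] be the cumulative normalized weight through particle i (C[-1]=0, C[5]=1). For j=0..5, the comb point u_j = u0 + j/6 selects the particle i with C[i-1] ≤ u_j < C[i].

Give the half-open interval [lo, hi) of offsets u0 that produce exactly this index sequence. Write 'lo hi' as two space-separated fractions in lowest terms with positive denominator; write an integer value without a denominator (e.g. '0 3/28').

0 1/20

C = [3/20, 3/20, 3/20, 11/20, 13/20, 1]
j=0 picked index 0: u0 ∈ [0, 3/20)
j=1 picked index 3: u0 ∈ [-1/60, 23/60)
j=2 picked index 3: u0 ∈ [-11/60, 13/60)
j=3 picked index 3: u0 ∈ [-7/20, 1/20)
j=4 picked index 5: u0 ∈ [-1/60, 1/3)
j=5 picked index 5: u0 ∈ [-11/60, 1/6)
intersection: [0, 1/20)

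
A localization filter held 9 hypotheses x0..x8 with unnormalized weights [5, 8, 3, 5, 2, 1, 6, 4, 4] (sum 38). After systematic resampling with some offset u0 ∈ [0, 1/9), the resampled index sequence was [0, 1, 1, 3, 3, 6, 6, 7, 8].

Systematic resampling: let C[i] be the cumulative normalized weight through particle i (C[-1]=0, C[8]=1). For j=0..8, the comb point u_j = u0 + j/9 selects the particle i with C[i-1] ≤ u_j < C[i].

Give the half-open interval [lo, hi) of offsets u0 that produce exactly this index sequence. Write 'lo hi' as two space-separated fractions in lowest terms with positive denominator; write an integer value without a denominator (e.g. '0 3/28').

5/57 37/342

C = [5/38, 13/38, 8/19, 21/38, 23/38, 12/19, 15/19, 17/19, 1]
j=0 picked index 0: u0 ∈ [0, 5/38)
j=1 picked index 1: u0 ∈ [7/342, 79/342)
j=2 picked index 1: u0 ∈ [-31/342, 41/342)
j=3 picked index 3: u0 ∈ [5/57, 25/114)
j=4 picked index 3: u0 ∈ [-4/171, 37/342)
j=5 picked index 6: u0 ∈ [13/171, 40/171)
j=6 picked index 6: u0 ∈ [-2/57, 7/57)
j=7 picked index 7: u0 ∈ [2/171, 20/171)
j=8 picked index 8: u0 ∈ [1/171, 1/9)
intersection: [5/57, 37/342)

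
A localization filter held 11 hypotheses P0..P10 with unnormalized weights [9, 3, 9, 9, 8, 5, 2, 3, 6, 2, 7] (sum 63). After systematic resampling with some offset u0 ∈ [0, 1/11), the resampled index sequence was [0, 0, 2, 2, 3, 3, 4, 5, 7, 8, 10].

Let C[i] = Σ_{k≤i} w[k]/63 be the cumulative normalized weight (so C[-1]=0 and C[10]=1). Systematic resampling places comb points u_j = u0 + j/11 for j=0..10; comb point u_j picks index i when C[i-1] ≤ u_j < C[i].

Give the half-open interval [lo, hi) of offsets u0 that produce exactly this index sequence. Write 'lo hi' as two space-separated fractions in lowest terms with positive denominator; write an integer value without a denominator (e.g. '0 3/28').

2/231 5/231

C = [1/7, 4/21, 1/3, 10/21, 38/63, 43/63, 5/7, 16/21, 6/7, 8/9, 1]
j=0 picked index 0: u0 ∈ [0, 1/7)
j=1 picked index 0: u0 ∈ [-1/11, 4/77)
j=2 picked index 2: u0 ∈ [2/231, 5/33)
j=3 picked index 2: u0 ∈ [-19/231, 2/33)
j=4 picked index 3: u0 ∈ [-1/33, 26/231)
j=5 picked index 3: u0 ∈ [-4/33, 5/231)
j=6 picked index 4: u0 ∈ [-16/231, 40/693)
j=7 picked index 5: u0 ∈ [-23/693, 32/693)
j=8 picked index 7: u0 ∈ [-1/77, 8/231)
j=9 picked index 8: u0 ∈ [-13/231, 3/77)
j=10 picked index 10: u0 ∈ [-2/99, 1/11)
intersection: [2/231, 5/231)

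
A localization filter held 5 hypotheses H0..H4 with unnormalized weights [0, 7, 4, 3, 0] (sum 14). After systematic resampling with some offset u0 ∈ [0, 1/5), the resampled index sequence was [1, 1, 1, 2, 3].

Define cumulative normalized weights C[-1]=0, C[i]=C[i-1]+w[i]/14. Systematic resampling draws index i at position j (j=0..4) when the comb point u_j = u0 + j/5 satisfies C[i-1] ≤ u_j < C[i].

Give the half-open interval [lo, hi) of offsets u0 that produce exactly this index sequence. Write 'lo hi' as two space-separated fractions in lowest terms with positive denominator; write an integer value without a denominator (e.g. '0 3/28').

0 1/10

C = [0, 1/2, 11/14, 1, 1]
j=0 picked index 1: u0 ∈ [0, 1/2)
j=1 picked index 1: u0 ∈ [-1/5, 3/10)
j=2 picked index 1: u0 ∈ [-2/5, 1/10)
j=3 picked index 2: u0 ∈ [-1/10, 13/70)
j=4 picked index 3: u0 ∈ [-1/70, 1/5)
intersection: [0, 1/10)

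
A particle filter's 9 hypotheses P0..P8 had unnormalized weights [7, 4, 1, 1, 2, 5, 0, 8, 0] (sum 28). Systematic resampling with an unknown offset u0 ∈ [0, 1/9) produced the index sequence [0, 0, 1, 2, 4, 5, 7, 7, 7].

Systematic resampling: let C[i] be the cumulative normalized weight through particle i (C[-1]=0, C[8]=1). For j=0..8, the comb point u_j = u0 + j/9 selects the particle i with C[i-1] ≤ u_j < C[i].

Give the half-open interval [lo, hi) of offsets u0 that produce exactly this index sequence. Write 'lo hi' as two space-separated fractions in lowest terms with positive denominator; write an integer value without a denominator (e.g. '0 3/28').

C = [1/4, 11/28, 3/7, 13/28, 15/28, 5/7, 5/7, 1, 1]
j=0 picked index 0: u0 ∈ [0, 1/4)
j=1 picked index 0: u0 ∈ [-1/9, 5/36)
j=2 picked index 1: u0 ∈ [1/36, 43/252)
j=3 picked index 2: u0 ∈ [5/84, 2/21)
j=4 picked index 4: u0 ∈ [5/252, 23/252)
j=5 picked index 5: u0 ∈ [-5/252, 10/63)
j=6 picked index 7: u0 ∈ [1/21, 1/3)
j=7 picked index 7: u0 ∈ [-4/63, 2/9)
j=8 picked index 7: u0 ∈ [-11/63, 1/9)
intersection: [5/84, 23/252)

5/84 23/252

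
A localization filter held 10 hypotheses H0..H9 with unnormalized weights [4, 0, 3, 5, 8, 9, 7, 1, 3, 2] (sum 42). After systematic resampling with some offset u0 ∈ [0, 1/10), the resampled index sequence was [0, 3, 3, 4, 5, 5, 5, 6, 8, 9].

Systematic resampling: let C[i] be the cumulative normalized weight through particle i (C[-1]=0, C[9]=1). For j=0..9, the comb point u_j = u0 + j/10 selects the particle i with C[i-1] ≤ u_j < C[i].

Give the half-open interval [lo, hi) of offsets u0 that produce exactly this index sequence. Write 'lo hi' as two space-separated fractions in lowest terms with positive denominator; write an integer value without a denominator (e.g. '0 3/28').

17/210 3/35

C = [2/21, 2/21, 1/6, 2/7, 10/21, 29/42, 6/7, 37/42, 20/21, 1]
j=0 picked index 0: u0 ∈ [0, 2/21)
j=1 picked index 3: u0 ∈ [1/15, 13/70)
j=2 picked index 3: u0 ∈ [-1/30, 3/35)
j=3 picked index 4: u0 ∈ [-1/70, 37/210)
j=4 picked index 5: u0 ∈ [8/105, 61/210)
j=5 picked index 5: u0 ∈ [-1/42, 4/21)
j=6 picked index 5: u0 ∈ [-13/105, 19/210)
j=7 picked index 6: u0 ∈ [-1/105, 11/70)
j=8 picked index 8: u0 ∈ [17/210, 16/105)
j=9 picked index 9: u0 ∈ [11/210, 1/10)
intersection: [17/210, 3/35)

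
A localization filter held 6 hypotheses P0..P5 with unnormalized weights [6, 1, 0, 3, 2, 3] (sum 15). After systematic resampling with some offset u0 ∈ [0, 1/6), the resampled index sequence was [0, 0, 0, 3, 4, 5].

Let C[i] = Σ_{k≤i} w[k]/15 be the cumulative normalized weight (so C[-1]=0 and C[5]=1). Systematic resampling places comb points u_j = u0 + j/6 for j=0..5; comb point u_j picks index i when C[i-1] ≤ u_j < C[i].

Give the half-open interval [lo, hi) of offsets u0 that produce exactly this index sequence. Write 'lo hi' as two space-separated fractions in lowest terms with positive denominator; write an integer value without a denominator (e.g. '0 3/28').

0 1/15

C = [2/5, 7/15, 7/15, 2/3, 4/5, 1]
j=0 picked index 0: u0 ∈ [0, 2/5)
j=1 picked index 0: u0 ∈ [-1/6, 7/30)
j=2 picked index 0: u0 ∈ [-1/3, 1/15)
j=3 picked index 3: u0 ∈ [-1/30, 1/6)
j=4 picked index 4: u0 ∈ [0, 2/15)
j=5 picked index 5: u0 ∈ [-1/30, 1/6)
intersection: [0, 1/15)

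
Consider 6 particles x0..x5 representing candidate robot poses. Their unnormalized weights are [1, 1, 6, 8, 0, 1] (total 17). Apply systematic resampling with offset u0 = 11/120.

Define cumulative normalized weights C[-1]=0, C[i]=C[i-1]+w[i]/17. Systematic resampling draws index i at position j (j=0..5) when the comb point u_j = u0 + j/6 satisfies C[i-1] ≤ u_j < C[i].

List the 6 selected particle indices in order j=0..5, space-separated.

C = [1/17, 2/17, 8/17, 16/17, 16/17, 1]
j=0: u_0=11/120 ∈ [1/17, 2/17) → index 1
j=1: u_1=31/120 ∈ [2/17, 8/17) → index 2
j=2: u_2=17/40 ∈ [2/17, 8/17) → index 2
j=3: u_3=71/120 ∈ [8/17, 16/17) → index 3
j=4: u_4=91/120 ∈ [8/17, 16/17) → index 3
j=5: u_5=37/40 ∈ [8/17, 16/17) → index 3

1 2 2 3 3 3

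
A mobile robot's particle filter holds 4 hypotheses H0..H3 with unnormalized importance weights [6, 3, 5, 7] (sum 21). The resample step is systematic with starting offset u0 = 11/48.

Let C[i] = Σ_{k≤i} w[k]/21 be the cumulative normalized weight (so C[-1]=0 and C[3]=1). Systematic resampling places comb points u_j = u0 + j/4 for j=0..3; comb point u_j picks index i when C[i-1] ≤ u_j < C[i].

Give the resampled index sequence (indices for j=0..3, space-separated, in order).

0 2 3 3

C = [2/7, 3/7, 2/3, 1]
j=0: u_0=11/48 ∈ [0, 2/7) → index 0
j=1: u_1=23/48 ∈ [3/7, 2/3) → index 2
j=2: u_2=35/48 ∈ [2/3, 1) → index 3
j=3: u_3=47/48 ∈ [2/3, 1) → index 3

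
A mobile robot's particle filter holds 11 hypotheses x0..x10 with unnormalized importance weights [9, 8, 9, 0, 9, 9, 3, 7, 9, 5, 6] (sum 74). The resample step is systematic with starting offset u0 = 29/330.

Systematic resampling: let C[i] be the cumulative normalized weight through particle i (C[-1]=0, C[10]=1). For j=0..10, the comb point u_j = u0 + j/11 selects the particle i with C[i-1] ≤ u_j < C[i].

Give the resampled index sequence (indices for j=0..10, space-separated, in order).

C = [9/74, 17/74, 13/37, 13/37, 35/74, 22/37, 47/74, 27/37, 63/74, 34/37, 1]
j=0: u_0=29/330 ∈ [0, 9/74) → index 0
j=1: u_1=59/330 ∈ [9/74, 17/74) → index 1
j=2: u_2=89/330 ∈ [17/74, 13/37) → index 2
j=3: u_3=119/330 ∈ [13/37, 35/74) → index 4
j=4: u_4=149/330 ∈ [13/37, 35/74) → index 4
j=5: u_5=179/330 ∈ [35/74, 22/37) → index 5
j=6: u_6=19/30 ∈ [22/37, 47/74) → index 6
j=7: u_7=239/330 ∈ [47/74, 27/37) → index 7
j=8: u_8=269/330 ∈ [27/37, 63/74) → index 8
j=9: u_9=299/330 ∈ [63/74, 34/37) → index 9
j=10: u_10=329/330 ∈ [34/37, 1) → index 10

0 1 2 4 4 5 6 7 8 9 10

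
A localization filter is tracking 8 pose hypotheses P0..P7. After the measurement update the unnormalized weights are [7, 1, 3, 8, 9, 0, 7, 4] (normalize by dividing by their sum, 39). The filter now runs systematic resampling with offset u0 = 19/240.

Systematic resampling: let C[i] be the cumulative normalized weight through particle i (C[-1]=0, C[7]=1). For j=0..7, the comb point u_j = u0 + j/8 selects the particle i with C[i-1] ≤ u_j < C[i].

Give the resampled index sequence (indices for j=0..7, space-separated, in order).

0 1 3 3 4 4 6 7

C = [7/39, 8/39, 11/39, 19/39, 28/39, 28/39, 35/39, 1]
j=0: u_0=19/240 ∈ [0, 7/39) → index 0
j=1: u_1=49/240 ∈ [7/39, 8/39) → index 1
j=2: u_2=79/240 ∈ [11/39, 19/39) → index 3
j=3: u_3=109/240 ∈ [11/39, 19/39) → index 3
j=4: u_4=139/240 ∈ [19/39, 28/39) → index 4
j=5: u_5=169/240 ∈ [19/39, 28/39) → index 4
j=6: u_6=199/240 ∈ [28/39, 35/39) → index 6
j=7: u_7=229/240 ∈ [35/39, 1) → index 7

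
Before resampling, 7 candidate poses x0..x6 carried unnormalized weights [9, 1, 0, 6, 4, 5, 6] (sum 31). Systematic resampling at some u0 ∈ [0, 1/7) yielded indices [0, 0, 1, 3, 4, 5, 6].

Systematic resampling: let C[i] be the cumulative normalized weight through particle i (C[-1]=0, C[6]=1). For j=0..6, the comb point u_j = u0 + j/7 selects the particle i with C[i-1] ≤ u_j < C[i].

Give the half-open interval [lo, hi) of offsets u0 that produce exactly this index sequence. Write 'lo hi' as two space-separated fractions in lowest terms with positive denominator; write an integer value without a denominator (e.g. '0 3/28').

C = [9/31, 10/31, 10/31, 16/31, 20/31, 25/31, 1]
j=0 picked index 0: u0 ∈ [0, 9/31)
j=1 picked index 0: u0 ∈ [-1/7, 32/217)
j=2 picked index 1: u0 ∈ [1/217, 8/217)
j=3 picked index 3: u0 ∈ [-23/217, 19/217)
j=4 picked index 4: u0 ∈ [-12/217, 16/217)
j=5 picked index 5: u0 ∈ [-15/217, 20/217)
j=6 picked index 6: u0 ∈ [-11/217, 1/7)
intersection: [1/217, 8/217)

1/217 8/217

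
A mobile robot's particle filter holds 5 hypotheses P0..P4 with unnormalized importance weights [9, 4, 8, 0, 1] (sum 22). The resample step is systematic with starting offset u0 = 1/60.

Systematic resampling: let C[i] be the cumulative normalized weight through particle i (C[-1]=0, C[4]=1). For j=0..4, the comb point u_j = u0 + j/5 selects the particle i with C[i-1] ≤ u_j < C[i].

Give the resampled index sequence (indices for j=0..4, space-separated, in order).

0 0 1 2 2

C = [9/22, 13/22, 21/22, 21/22, 1]
j=0: u_0=1/60 ∈ [0, 9/22) → index 0
j=1: u_1=13/60 ∈ [0, 9/22) → index 0
j=2: u_2=5/12 ∈ [9/22, 13/22) → index 1
j=3: u_3=37/60 ∈ [13/22, 21/22) → index 2
j=4: u_4=49/60 ∈ [13/22, 21/22) → index 2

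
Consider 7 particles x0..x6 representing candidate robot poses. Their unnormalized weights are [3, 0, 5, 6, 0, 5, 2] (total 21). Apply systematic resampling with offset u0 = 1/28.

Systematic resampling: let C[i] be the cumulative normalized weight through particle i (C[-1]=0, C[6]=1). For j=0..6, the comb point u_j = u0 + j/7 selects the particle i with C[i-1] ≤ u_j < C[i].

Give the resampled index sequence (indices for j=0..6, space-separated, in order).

0 2 2 3 3 5 5

C = [1/7, 1/7, 8/21, 2/3, 2/3, 19/21, 1]
j=0: u_0=1/28 ∈ [0, 1/7) → index 0
j=1: u_1=5/28 ∈ [1/7, 8/21) → index 2
j=2: u_2=9/28 ∈ [1/7, 8/21) → index 2
j=3: u_3=13/28 ∈ [8/21, 2/3) → index 3
j=4: u_4=17/28 ∈ [8/21, 2/3) → index 3
j=5: u_5=3/4 ∈ [2/3, 19/21) → index 5
j=6: u_6=25/28 ∈ [2/3, 19/21) → index 5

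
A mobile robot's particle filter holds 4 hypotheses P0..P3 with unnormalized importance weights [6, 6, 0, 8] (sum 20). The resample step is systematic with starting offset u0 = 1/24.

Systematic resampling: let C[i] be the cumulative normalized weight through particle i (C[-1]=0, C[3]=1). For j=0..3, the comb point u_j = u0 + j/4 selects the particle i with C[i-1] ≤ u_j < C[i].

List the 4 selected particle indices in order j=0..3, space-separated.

0 0 1 3

C = [3/10, 3/5, 3/5, 1]
j=0: u_0=1/24 ∈ [0, 3/10) → index 0
j=1: u_1=7/24 ∈ [0, 3/10) → index 0
j=2: u_2=13/24 ∈ [3/10, 3/5) → index 1
j=3: u_3=19/24 ∈ [3/5, 1) → index 3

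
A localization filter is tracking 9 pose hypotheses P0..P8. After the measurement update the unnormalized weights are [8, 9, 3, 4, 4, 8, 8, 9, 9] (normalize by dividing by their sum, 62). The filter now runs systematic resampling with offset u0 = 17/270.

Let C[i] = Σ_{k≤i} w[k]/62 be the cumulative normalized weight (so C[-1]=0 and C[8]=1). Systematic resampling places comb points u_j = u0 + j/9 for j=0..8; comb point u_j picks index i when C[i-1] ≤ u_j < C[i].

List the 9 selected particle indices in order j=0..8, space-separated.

0 1 2 4 5 6 7 7 8

C = [4/31, 17/62, 10/31, 12/31, 14/31, 18/31, 22/31, 53/62, 1]
j=0: u_0=17/270 ∈ [0, 4/31) → index 0
j=1: u_1=47/270 ∈ [4/31, 17/62) → index 1
j=2: u_2=77/270 ∈ [17/62, 10/31) → index 2
j=3: u_3=107/270 ∈ [12/31, 14/31) → index 4
j=4: u_4=137/270 ∈ [14/31, 18/31) → index 5
j=5: u_5=167/270 ∈ [18/31, 22/31) → index 6
j=6: u_6=197/270 ∈ [22/31, 53/62) → index 7
j=7: u_7=227/270 ∈ [22/31, 53/62) → index 7
j=8: u_8=257/270 ∈ [53/62, 1) → index 8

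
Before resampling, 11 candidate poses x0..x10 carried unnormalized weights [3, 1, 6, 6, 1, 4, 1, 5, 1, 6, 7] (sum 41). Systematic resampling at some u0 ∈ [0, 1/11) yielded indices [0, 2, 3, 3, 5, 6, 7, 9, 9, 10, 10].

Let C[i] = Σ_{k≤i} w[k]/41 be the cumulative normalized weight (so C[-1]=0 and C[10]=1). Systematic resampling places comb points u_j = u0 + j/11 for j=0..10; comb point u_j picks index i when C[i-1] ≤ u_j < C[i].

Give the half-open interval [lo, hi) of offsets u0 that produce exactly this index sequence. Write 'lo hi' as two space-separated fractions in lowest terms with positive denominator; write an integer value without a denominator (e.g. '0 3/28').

C = [3/41, 4/41, 10/41, 16/41, 17/41, 21/41, 22/41, 27/41, 28/41, 34/41, 1]
j=0 picked index 0: u0 ∈ [0, 3/41)
j=1 picked index 2: u0 ∈ [3/451, 69/451)
j=2 picked index 3: u0 ∈ [28/451, 94/451)
j=3 picked index 3: u0 ∈ [-13/451, 53/451)
j=4 picked index 5: u0 ∈ [23/451, 67/451)
j=5 picked index 6: u0 ∈ [26/451, 37/451)
j=6 picked index 7: u0 ∈ [-4/451, 51/451)
j=7 picked index 9: u0 ∈ [21/451, 87/451)
j=8 picked index 9: u0 ∈ [-20/451, 46/451)
j=9 picked index 10: u0 ∈ [5/451, 2/11)
j=10 picked index 10: u0 ∈ [-36/451, 1/11)
intersection: [28/451, 3/41)

28/451 3/41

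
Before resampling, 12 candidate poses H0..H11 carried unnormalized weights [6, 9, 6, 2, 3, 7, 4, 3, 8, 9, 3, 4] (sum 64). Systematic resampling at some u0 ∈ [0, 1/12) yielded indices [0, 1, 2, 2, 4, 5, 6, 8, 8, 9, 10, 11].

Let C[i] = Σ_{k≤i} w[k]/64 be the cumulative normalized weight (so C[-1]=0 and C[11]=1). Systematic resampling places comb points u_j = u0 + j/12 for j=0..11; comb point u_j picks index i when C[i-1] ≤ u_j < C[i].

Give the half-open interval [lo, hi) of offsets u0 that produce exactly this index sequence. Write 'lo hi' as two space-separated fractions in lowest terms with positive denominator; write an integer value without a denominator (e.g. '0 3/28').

C = [3/32, 15/64, 21/64, 23/64, 13/32, 33/64, 37/64, 5/8, 3/4, 57/64, 15/16, 1]
j=0 picked index 0: u0 ∈ [0, 3/32)
j=1 picked index 1: u0 ∈ [1/96, 29/192)
j=2 picked index 2: u0 ∈ [13/192, 31/192)
j=3 picked index 2: u0 ∈ [-1/64, 5/64)
j=4 picked index 4: u0 ∈ [5/192, 7/96)
j=5 picked index 5: u0 ∈ [-1/96, 19/192)
j=6 picked index 6: u0 ∈ [1/64, 5/64)
j=7 picked index 8: u0 ∈ [1/24, 1/6)
j=8 picked index 8: u0 ∈ [-1/24, 1/12)
j=9 picked index 9: u0 ∈ [0, 9/64)
j=10 picked index 10: u0 ∈ [11/192, 5/48)
j=11 picked index 11: u0 ∈ [1/48, 1/12)
intersection: [13/192, 7/96)

13/192 7/96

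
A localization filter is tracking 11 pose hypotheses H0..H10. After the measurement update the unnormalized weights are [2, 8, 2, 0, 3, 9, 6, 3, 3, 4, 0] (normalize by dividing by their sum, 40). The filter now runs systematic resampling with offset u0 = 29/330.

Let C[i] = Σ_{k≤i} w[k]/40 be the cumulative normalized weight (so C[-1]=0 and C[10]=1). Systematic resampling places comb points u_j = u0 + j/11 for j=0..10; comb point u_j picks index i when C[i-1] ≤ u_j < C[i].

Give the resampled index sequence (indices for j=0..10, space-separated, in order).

1 1 2 4 5 5 6 6 7 9 9

C = [1/20, 1/4, 3/10, 3/10, 3/8, 3/5, 3/4, 33/40, 9/10, 1, 1]
j=0: u_0=29/330 ∈ [1/20, 1/4) → index 1
j=1: u_1=59/330 ∈ [1/20, 1/4) → index 1
j=2: u_2=89/330 ∈ [1/4, 3/10) → index 2
j=3: u_3=119/330 ∈ [3/10, 3/8) → index 4
j=4: u_4=149/330 ∈ [3/8, 3/5) → index 5
j=5: u_5=179/330 ∈ [3/8, 3/5) → index 5
j=6: u_6=19/30 ∈ [3/5, 3/4) → index 6
j=7: u_7=239/330 ∈ [3/5, 3/4) → index 6
j=8: u_8=269/330 ∈ [3/4, 33/40) → index 7
j=9: u_9=299/330 ∈ [9/10, 1) → index 9
j=10: u_10=329/330 ∈ [9/10, 1) → index 9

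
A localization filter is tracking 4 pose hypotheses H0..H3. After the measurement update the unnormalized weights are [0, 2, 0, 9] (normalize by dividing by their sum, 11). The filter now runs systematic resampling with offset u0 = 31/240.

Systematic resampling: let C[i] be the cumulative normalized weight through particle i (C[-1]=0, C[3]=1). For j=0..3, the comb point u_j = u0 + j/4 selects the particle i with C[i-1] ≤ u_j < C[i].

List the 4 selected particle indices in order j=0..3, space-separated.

C = [0, 2/11, 2/11, 1]
j=0: u_0=31/240 ∈ [0, 2/11) → index 1
j=1: u_1=91/240 ∈ [2/11, 1) → index 3
j=2: u_2=151/240 ∈ [2/11, 1) → index 3
j=3: u_3=211/240 ∈ [2/11, 1) → index 3

1 3 3 3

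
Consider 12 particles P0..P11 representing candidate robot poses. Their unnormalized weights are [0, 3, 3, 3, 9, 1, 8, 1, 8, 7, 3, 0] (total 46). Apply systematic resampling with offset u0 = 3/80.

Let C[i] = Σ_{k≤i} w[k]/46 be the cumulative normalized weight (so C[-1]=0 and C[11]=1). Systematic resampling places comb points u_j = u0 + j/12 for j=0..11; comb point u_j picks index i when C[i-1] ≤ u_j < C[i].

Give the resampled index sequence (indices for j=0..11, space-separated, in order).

1 2 4 4 4 6 6 8 8 9 9 10

C = [0, 3/46, 3/23, 9/46, 9/23, 19/46, 27/46, 14/23, 18/23, 43/46, 1, 1]
j=0: u_0=3/80 ∈ [0, 3/46) → index 1
j=1: u_1=29/240 ∈ [3/46, 3/23) → index 2
j=2: u_2=49/240 ∈ [9/46, 9/23) → index 4
j=3: u_3=23/80 ∈ [9/46, 9/23) → index 4
j=4: u_4=89/240 ∈ [9/46, 9/23) → index 4
j=5: u_5=109/240 ∈ [19/46, 27/46) → index 6
j=6: u_6=43/80 ∈ [19/46, 27/46) → index 6
j=7: u_7=149/240 ∈ [14/23, 18/23) → index 8
j=8: u_8=169/240 ∈ [14/23, 18/23) → index 8
j=9: u_9=63/80 ∈ [18/23, 43/46) → index 9
j=10: u_10=209/240 ∈ [18/23, 43/46) → index 9
j=11: u_11=229/240 ∈ [43/46, 1) → index 10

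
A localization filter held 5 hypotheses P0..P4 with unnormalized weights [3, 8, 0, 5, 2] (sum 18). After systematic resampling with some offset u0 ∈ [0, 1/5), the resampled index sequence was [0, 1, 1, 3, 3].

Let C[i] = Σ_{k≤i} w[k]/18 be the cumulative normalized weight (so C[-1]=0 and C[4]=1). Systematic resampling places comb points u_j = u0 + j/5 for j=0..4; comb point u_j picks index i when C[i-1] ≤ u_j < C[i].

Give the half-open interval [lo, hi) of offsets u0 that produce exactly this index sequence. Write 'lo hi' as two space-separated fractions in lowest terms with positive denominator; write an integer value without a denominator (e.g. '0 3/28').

C = [1/6, 11/18, 11/18, 8/9, 1]
j=0 picked index 0: u0 ∈ [0, 1/6)
j=1 picked index 1: u0 ∈ [-1/30, 37/90)
j=2 picked index 1: u0 ∈ [-7/30, 19/90)
j=3 picked index 3: u0 ∈ [1/90, 13/45)
j=4 picked index 3: u0 ∈ [-17/90, 4/45)
intersection: [1/90, 4/45)

1/90 4/45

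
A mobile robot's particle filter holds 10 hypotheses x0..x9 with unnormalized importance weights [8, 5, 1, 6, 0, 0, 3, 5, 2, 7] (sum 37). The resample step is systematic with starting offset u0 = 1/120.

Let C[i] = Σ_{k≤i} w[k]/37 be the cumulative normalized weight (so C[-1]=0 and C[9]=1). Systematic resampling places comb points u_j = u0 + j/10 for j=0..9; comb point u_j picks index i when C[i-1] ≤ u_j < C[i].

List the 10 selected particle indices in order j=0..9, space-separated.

C = [8/37, 13/37, 14/37, 20/37, 20/37, 20/37, 23/37, 28/37, 30/37, 1]
j=0: u_0=1/120 ∈ [0, 8/37) → index 0
j=1: u_1=13/120 ∈ [0, 8/37) → index 0
j=2: u_2=5/24 ∈ [0, 8/37) → index 0
j=3: u_3=37/120 ∈ [8/37, 13/37) → index 1
j=4: u_4=49/120 ∈ [14/37, 20/37) → index 3
j=5: u_5=61/120 ∈ [14/37, 20/37) → index 3
j=6: u_6=73/120 ∈ [20/37, 23/37) → index 6
j=7: u_7=17/24 ∈ [23/37, 28/37) → index 7
j=8: u_8=97/120 ∈ [28/37, 30/37) → index 8
j=9: u_9=109/120 ∈ [30/37, 1) → index 9

0 0 0 1 3 3 6 7 8 9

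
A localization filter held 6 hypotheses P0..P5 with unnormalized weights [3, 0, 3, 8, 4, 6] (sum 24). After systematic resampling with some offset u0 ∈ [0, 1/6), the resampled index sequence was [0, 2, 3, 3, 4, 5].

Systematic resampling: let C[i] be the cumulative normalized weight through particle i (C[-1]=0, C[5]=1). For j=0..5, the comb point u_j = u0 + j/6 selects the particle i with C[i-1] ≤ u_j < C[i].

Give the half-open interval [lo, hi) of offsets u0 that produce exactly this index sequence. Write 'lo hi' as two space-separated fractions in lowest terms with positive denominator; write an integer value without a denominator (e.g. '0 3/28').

C = [1/8, 1/8, 1/4, 7/12, 3/4, 1]
j=0 picked index 0: u0 ∈ [0, 1/8)
j=1 picked index 2: u0 ∈ [-1/24, 1/12)
j=2 picked index 3: u0 ∈ [-1/12, 1/4)
j=3 picked index 3: u0 ∈ [-1/4, 1/12)
j=4 picked index 4: u0 ∈ [-1/12, 1/12)
j=5 picked index 5: u0 ∈ [-1/12, 1/6)
intersection: [0, 1/12)

0 1/12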